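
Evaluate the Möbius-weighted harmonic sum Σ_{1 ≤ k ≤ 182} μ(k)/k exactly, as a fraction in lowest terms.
Σ μ(k)/k = -42777633147096095202261336980430876153798047365508655725648588303365613/2698673146402774891360107038836843903137758765182175327729755799791307145

Values of μ(k) for 1 ≤ k ≤ 182: μ(1) = 1, μ(2) = -1, μ(3) = -1, μ(5) = -1, μ(6) = 1, μ(7) = -1, μ(10) = 1, μ(11) = -1, μ(13) = -1, μ(14) = 1, μ(15) = 1, μ(17) = -1, μ(19) = -1, μ(21) = 1, μ(22) = 1, μ(23) = -1, μ(26) = 1, μ(29) = -1, μ(30) = -1, μ(31) = -1, μ(33) = 1, μ(34) = 1, μ(35) = 1, μ(37) = -1, μ(38) = 1, μ(39) = 1, μ(41) = -1, μ(42) = -1, μ(43) = -1, μ(46) = 1, μ(47) = -1, μ(51) = 1, μ(53) = -1, μ(55) = 1, μ(57) = 1, μ(58) = 1, μ(59) = -1, μ(61) = -1, μ(62) = 1, μ(65) = 1, μ(66) = -1, μ(67) = -1, μ(69) = 1, μ(70) = -1, μ(71) = -1, μ(73) = -1, μ(74) = 1, μ(77) = 1, μ(78) = -1, μ(79) = -1, μ(82) = 1, μ(83) = -1, μ(85) = 1, μ(86) = 1, μ(87) = 1, μ(89) = -1, μ(91) = 1, μ(93) = 1, μ(94) = 1, μ(95) = 1, μ(97) = -1, μ(101) = -1, μ(102) = -1, μ(103) = -1, μ(105) = -1, μ(106) = 1, μ(107) = -1, μ(109) = -1, μ(110) = -1, μ(111) = 1, μ(113) = -1, μ(114) = -1, μ(115) = 1, μ(118) = 1, μ(119) = 1, μ(122) = 1, μ(123) = 1, μ(127) = -1, μ(129) = 1, μ(130) = -1, μ(131) = -1, μ(133) = 1, μ(134) = 1, μ(137) = -1, μ(138) = -1, μ(139) = -1, μ(141) = 1, μ(142) = 1, μ(143) = 1, μ(145) = 1, μ(146) = 1, μ(149) = -1, μ(151) = -1, μ(154) = -1, μ(155) = 1, μ(157) = -1, μ(158) = 1, μ(159) = 1, μ(161) = 1, μ(163) = -1, μ(165) = -1, μ(166) = 1, μ(167) = -1, μ(170) = -1, μ(173) = -1, μ(174) = -1, μ(177) = 1, μ(178) = 1, μ(179) = -1, μ(181) = -1, μ(182) = -1, with μ = 0 on non-squarefree integers. Summing μ(k)/k for k where μ(k) ≠ 0 gives -42777633147096095202261336980430876153798047365508655725648588303365613/2698673146402774891360107038836843903137758765182175327729755799791307145 ≈ -0.0159. (PNT ⟺ this sum → 0 as n → ∞.)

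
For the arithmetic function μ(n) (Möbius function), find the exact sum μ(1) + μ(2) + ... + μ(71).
Σ_{n ≤ 71} μ(n) = -3

Compute μ(n) for each 1 ≤ n ≤ 71: μ(1) = 1, μ(2) = -1, μ(3) = -1, μ(4) = 0, μ(5) = -1, μ(6) = 1, μ(7) = -1, μ(8) = 0, μ(9) = 0, μ(10) = 1, μ(11) = -1, μ(12) = 0, μ(13) = -1, μ(14) = 1, μ(15) = 1, μ(16) = 0, μ(17) = -1, μ(18) = 0, μ(19) = -1, μ(20) = 0, μ(21) = 1, μ(22) = 1, μ(23) = -1, μ(24) = 0, μ(25) = 0, μ(26) = 1, μ(27) = 0, μ(28) = 0, μ(29) = -1, μ(30) = -1, μ(31) = -1, μ(32) = 0, μ(33) = 1, μ(34) = 1, μ(35) = 1, μ(36) = 0, μ(37) = -1, μ(38) = 1, μ(39) = 1, μ(40) = 0, μ(41) = -1, μ(42) = -1, μ(43) = -1, μ(44) = 0, μ(45) = 0, μ(46) = 1, μ(47) = -1, μ(48) = 0, μ(49) = 0, μ(50) = 0, μ(51) = 1, μ(52) = 0, μ(53) = -1, μ(54) = 0, μ(55) = 1, μ(56) = 0, μ(57) = 1, μ(58) = 1, μ(59) = -1, μ(60) = 0, μ(61) = -1, μ(62) = 1, μ(63) = 0, μ(64) = 0, μ(65) = 1, μ(66) = -1, μ(67) = -1, μ(68) = 0, μ(69) = 1, μ(70) = -1, μ(71) = -1. Summing all 71 values: -3. (Mertens function M(x) = Σ_{n ≤ x} μ(n); on average M(x) should be small (PNT ⟺ M(x) = o(x)).)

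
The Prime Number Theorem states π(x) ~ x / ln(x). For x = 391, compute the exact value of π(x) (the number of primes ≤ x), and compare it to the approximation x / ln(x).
π(391) = 77;  x/ln(x) ≈ 65.51;  relative error ≈ 14.92%.

Directly count primes up to 391: π(391) = 77. The PNT approximation gives 391/ln(391) ≈ 391/5.96871 ≈ 65.51. Relative error (π(x) − x/ln(x)) / π(x) ≈ 14.92%; the approximation is known to undercount slightly (Li(x) is a better estimate).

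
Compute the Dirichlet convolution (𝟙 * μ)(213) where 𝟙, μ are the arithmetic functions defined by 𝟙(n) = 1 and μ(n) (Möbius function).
(𝟙 * μ)(213) = 0

Divisors of 213: [1, 3, 71, 213]. For each d | 213:
  d = 1: 𝟙(1) · μ(213/1) = 1 · 1 = 1
  d = 3: 𝟙(3) · μ(213/3) = 1 · -1 = -1
  d = 71: 𝟙(71) · μ(213/71) = 1 · -1 = -1
  d = 213: 𝟙(213) · μ(213/213) = 1 · 1 = 1
Summing: (𝟙 * μ)(213) = 1 + -1 + -1 + 1 = 0.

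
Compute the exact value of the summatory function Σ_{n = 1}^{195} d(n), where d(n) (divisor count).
Σ_{n ≤ 195} d(n) = 1061

Compute d(n) for each 1 ≤ n ≤ 195: d(1) = 1, d(2) = 2, d(3) = 2, d(4) = 3, d(5) = 2, d(6) = 4, d(7) = 2, d(8) = 4, d(9) = 3, d(10) = 4, d(11) = 2, d(12) = 6, d(13) = 2, d(14) = 4, d(15) = 4, d(16) = 5, d(17) = 2, d(18) = 6, d(19) = 2, d(20) = 6, d(21) = 4, d(22) = 4, d(23) = 2, d(24) = 8, d(25) = 3, d(26) = 4, d(27) = 4, d(28) = 6, d(29) = 2, d(30) = 8, d(31) = 2, d(32) = 6, d(33) = 4, d(34) = 4, d(35) = 4, d(36) = 9, d(37) = 2, d(38) = 4, d(39) = 4, d(40) = 8, d(41) = 2, d(42) = 8, d(43) = 2, d(44) = 6, d(45) = 6, d(46) = 4, d(47) = 2, d(48) = 10, d(49) = 3, d(50) = 6, d(51) = 4, d(52) = 6, d(53) = 2, d(54) = 8, d(55) = 4, d(56) = 8, d(57) = 4, d(58) = 4, d(59) = 2, d(60) = 12, d(61) = 2, d(62) = 4, d(63) = 6, d(64) = 7, d(65) = 4, d(66) = 8, d(67) = 2, d(68) = 6, d(69) = 4, d(70) = 8, d(71) = 2, d(72) = 12, d(73) = 2, d(74) = 4, d(75) = 6, d(76) = 6, d(77) = 4, d(78) = 8, d(79) = 2, d(80) = 10, d(81) = 5, d(82) = 4, d(83) = 2, d(84) = 12, d(85) = 4, d(86) = 4, d(87) = 4, d(88) = 8, d(89) = 2, d(90) = 12, d(91) = 4, d(92) = 6, d(93) = 4, d(94) = 4, d(95) = 4, d(96) = 12, d(97) = 2, d(98) = 6, d(99) = 6, d(100) = 9, d(101) = 2, d(102) = 8, d(103) = 2, d(104) = 8, d(105) = 8, d(106) = 4, d(107) = 2, d(108) = 12, d(109) = 2, d(110) = 8, d(111) = 4, d(112) = 10, d(113) = 2, d(114) = 8, d(115) = 4, d(116) = 6, d(117) = 6, d(118) = 4, d(119) = 4, d(120) = 16, d(121) = 3, d(122) = 4, d(123) = 4, d(124) = 6, d(125) = 4, d(126) = 12, d(127) = 2, d(128) = 8, d(129) = 4, d(130) = 8, d(131) = 2, d(132) = 12, d(133) = 4, d(134) = 4, d(135) = 8, d(136) = 8, d(137) = 2, d(138) = 8, d(139) = 2, d(140) = 12, d(141) = 4, d(142) = 4, d(143) = 4, d(144) = 15, d(145) = 4, d(146) = 4, d(147) = 6, d(148) = 6, d(149) = 2, d(150) = 12, d(151) = 2, d(152) = 8, d(153) = 6, d(154) = 8, d(155) = 4, d(156) = 12, d(157) = 2, d(158) = 4, d(159) = 4, d(160) = 12, d(161) = 4, d(162) = 10, d(163) = 2, d(164) = 6, d(165) = 8, d(166) = 4, d(167) = 2, d(168) = 16, d(169) = 3, d(170) = 8, d(171) = 6, d(172) = 6, d(173) = 2, d(174) = 8, d(175) = 6, d(176) = 10, d(177) = 4, d(178) = 4, d(179) = 2, d(180) = 18, d(181) = 2, d(182) = 8, d(183) = 4, d(184) = 8, d(185) = 4, d(186) = 8, d(187) = 4, d(188) = 6, d(189) = 8, d(190) = 8, d(191) = 2, d(192) = 14, d(193) = 2, d(194) = 4, d(195) = 8. Summing all 195 values: 1061. (Dirichlet's divisor formula: Σ_{n ≤ x} d(n) = x ln(x) + (2γ − 1) x + O(√x). For x = 195, the asymptotic estimate is ≈ 1058.35.)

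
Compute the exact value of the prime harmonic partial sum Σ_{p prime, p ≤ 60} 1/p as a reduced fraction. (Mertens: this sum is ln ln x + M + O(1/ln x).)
Σ 1/p = 3263815694539731437539/1922760350154212639070

π(60) = 17, so the primes ≤ 60 are [2, 3, 5, 7, 11, 13, 17, 19, 23, 29, 31, 37, 41, 43, 47, 53, 59]. Summing 1/p over these primes: 3263815694539731437539/1922760350154212639070 ≈ 1.6975. Mertens estimate ln ln(60) + 0.2615 ≈ 1.6711.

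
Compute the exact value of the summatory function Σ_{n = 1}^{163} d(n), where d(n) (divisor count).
Σ_{n ≤ 163} d(n) = 858

Compute d(n) for each 1 ≤ n ≤ 163: d(1) = 1, d(2) = 2, d(3) = 2, d(4) = 3, d(5) = 2, d(6) = 4, d(7) = 2, d(8) = 4, d(9) = 3, d(10) = 4, d(11) = 2, d(12) = 6, d(13) = 2, d(14) = 4, d(15) = 4, d(16) = 5, d(17) = 2, d(18) = 6, d(19) = 2, d(20) = 6, d(21) = 4, d(22) = 4, d(23) = 2, d(24) = 8, d(25) = 3, d(26) = 4, d(27) = 4, d(28) = 6, d(29) = 2, d(30) = 8, d(31) = 2, d(32) = 6, d(33) = 4, d(34) = 4, d(35) = 4, d(36) = 9, d(37) = 2, d(38) = 4, d(39) = 4, d(40) = 8, d(41) = 2, d(42) = 8, d(43) = 2, d(44) = 6, d(45) = 6, d(46) = 4, d(47) = 2, d(48) = 10, d(49) = 3, d(50) = 6, d(51) = 4, d(52) = 6, d(53) = 2, d(54) = 8, d(55) = 4, d(56) = 8, d(57) = 4, d(58) = 4, d(59) = 2, d(60) = 12, d(61) = 2, d(62) = 4, d(63) = 6, d(64) = 7, d(65) = 4, d(66) = 8, d(67) = 2, d(68) = 6, d(69) = 4, d(70) = 8, d(71) = 2, d(72) = 12, d(73) = 2, d(74) = 4, d(75) = 6, d(76) = 6, d(77) = 4, d(78) = 8, d(79) = 2, d(80) = 10, d(81) = 5, d(82) = 4, d(83) = 2, d(84) = 12, d(85) = 4, d(86) = 4, d(87) = 4, d(88) = 8, d(89) = 2, d(90) = 12, d(91) = 4, d(92) = 6, d(93) = 4, d(94) = 4, d(95) = 4, d(96) = 12, d(97) = 2, d(98) = 6, d(99) = 6, d(100) = 9, d(101) = 2, d(102) = 8, d(103) = 2, d(104) = 8, d(105) = 8, d(106) = 4, d(107) = 2, d(108) = 12, d(109) = 2, d(110) = 8, d(111) = 4, d(112) = 10, d(113) = 2, d(114) = 8, d(115) = 4, d(116) = 6, d(117) = 6, d(118) = 4, d(119) = 4, d(120) = 16, d(121) = 3, d(122) = 4, d(123) = 4, d(124) = 6, d(125) = 4, d(126) = 12, d(127) = 2, d(128) = 8, d(129) = 4, d(130) = 8, d(131) = 2, d(132) = 12, d(133) = 4, d(134) = 4, d(135) = 8, d(136) = 8, d(137) = 2, d(138) = 8, d(139) = 2, d(140) = 12, d(141) = 4, d(142) = 4, d(143) = 4, d(144) = 15, d(145) = 4, d(146) = 4, d(147) = 6, d(148) = 6, d(149) = 2, d(150) = 12, d(151) = 2, d(152) = 8, d(153) = 6, d(154) = 8, d(155) = 4, d(156) = 12, d(157) = 2, d(158) = 4, d(159) = 4, d(160) = 12, d(161) = 4, d(162) = 10, d(163) = 2. Summing all 163 values: 858. (Dirichlet's divisor formula: Σ_{n ≤ x} d(n) = x ln(x) + (2γ − 1) x + O(√x). For x = 163, the asymptotic estimate is ≈ 855.45.)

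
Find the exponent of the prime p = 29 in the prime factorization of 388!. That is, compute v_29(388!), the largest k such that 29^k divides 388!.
v_29(388!) = 13

Legendre's formula: v_p(n!) = Σ_{k ≥ 1} ⌊n / p^k⌋. For p = 29, n = 388, the terms are:
  ⌊388/29^1⌋ = ⌊388/29⌋ = 13
(the next term ⌊388/29^2⌋ = 0, terminating the sum). Summing: v_29(388!) = 13 = 13.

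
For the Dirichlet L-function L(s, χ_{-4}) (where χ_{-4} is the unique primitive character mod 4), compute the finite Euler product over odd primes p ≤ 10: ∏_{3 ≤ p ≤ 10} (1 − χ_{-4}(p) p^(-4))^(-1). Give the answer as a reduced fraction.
∏ = 40516875/40968512

The odd primes p ≤ 10 are [3, 5, 7]. For each, χ(p) = 1 if p ≡ 1 mod 4, χ(p) = −1 if p ≡ 3 mod 4. Taking (1 − χ(p)/p^4)^(-1) = p^4/(p^4 − χ(p)): (1 − (-1)/3^4)^(-1) · (1 − (1)/5^4)^(-1) · (1 − (-1)/7^4)^(-1) = 40516875/40968512.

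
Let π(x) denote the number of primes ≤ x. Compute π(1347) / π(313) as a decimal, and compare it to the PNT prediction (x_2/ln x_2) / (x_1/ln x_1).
π(1347)/π(313) = 217/65 ≈ 3.3385;  PNT prediction ≈ 3.4319.

π(313) = 65 and π(1347) = 217, so π(1347)/π(313) ≈ 3.3385. The PNT-predicted ratio is (1347/ln(1347)) / (313/ln(313)) ≈ 3.4319. The two agree to within a few percent, as expected.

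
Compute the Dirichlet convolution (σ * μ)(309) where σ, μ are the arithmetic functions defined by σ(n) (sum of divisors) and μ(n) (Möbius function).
(σ * μ)(309) = 309

Divisors of 309: [1, 3, 103, 309]. For each d | 309:
  d = 1: σ(1) · μ(309/1) = 1 · 1 = 1
  d = 3: σ(3) · μ(309/3) = 4 · -1 = -4
  d = 103: σ(103) · μ(309/103) = 104 · -1 = -104
  d = 309: σ(309) · μ(309/309) = 416 · 1 = 416
Summing: (σ * μ)(309) = 1 + -4 + -104 + 416 = 309.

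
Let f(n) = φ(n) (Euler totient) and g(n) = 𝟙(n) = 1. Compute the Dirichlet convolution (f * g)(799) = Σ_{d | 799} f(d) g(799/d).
(φ * 𝟙)(799) = 799

Divisors of 799: [1, 17, 47, 799]. For each d | 799:
  d = 1: φ(1) · 𝟙(799/1) = 1 · 1 = 1
  d = 17: φ(17) · 𝟙(799/17) = 16 · 1 = 16
  d = 47: φ(47) · 𝟙(799/47) = 46 · 1 = 46
  d = 799: φ(799) · 𝟙(799/799) = 736 · 1 = 736
Summing: (φ * 𝟙)(799) = 1 + 16 + 46 + 736 = 799.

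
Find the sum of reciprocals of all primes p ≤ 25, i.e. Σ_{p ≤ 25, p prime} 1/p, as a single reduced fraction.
Σ 1/p = 334406399/223092870

π(25) = 9, so the primes ≤ 25 are [2, 3, 5, 7, 11, 13, 17, 19, 23]. Summing 1/p over these primes: 334406399/223092870 ≈ 1.4990. Mertens estimate ln ln(25) + 0.2615 ≈ 1.4305.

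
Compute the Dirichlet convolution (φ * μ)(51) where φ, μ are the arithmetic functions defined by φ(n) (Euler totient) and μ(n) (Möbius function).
(φ * μ)(51) = 15

Divisors of 51: [1, 3, 17, 51]. For each d | 51:
  d = 1: φ(1) · μ(51/1) = 1 · 1 = 1
  d = 3: φ(3) · μ(51/3) = 2 · -1 = -2
  d = 17: φ(17) · μ(51/17) = 16 · -1 = -16
  d = 51: φ(51) · μ(51/51) = 32 · 1 = 32
Summing: (φ * μ)(51) = 1 + -2 + -16 + 32 = 15.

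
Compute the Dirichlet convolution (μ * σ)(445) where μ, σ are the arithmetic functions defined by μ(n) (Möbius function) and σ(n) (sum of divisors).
(μ * σ)(445) = 445

Divisors of 445: [1, 5, 89, 445]. For each d | 445:
  d = 1: μ(1) · σ(445/1) = 1 · 540 = 540
  d = 5: μ(5) · σ(445/5) = -1 · 90 = -90
  d = 89: μ(89) · σ(445/89) = -1 · 6 = -6
  d = 445: μ(445) · σ(445/445) = 1 · 1 = 1
Summing: (μ * σ)(445) = 540 + -90 + -6 + 1 = 445.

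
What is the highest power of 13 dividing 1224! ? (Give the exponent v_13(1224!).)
v_13(1224!) = 101

Legendre's formula: v_p(n!) = Σ_{k ≥ 1} ⌊n / p^k⌋. For p = 13, n = 1224, the terms are:
  ⌊1224/13^1⌋ = ⌊1224/13⌋ = 94
  ⌊1224/13^2⌋ = ⌊1224/169⌋ = 7
(the next term ⌊1224/13^3⌋ = 0, terminating the sum). Summing: v_13(1224!) = 94 + 7 = 101.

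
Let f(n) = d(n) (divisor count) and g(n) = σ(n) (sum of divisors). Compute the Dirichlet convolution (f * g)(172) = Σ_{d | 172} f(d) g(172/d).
(d * σ)(172) = 736

Divisors of 172: [1, 2, 4, 43, 86, 172]. For each d | 172:
  d = 1: d(1) · σ(172/1) = 1 · 308 = 308
  d = 2: d(2) · σ(172/2) = 2 · 132 = 264
  d = 4: d(4) · σ(172/4) = 3 · 44 = 132
  d = 43: d(43) · σ(172/43) = 2 · 7 = 14
  d = 86: d(86) · σ(172/86) = 4 · 3 = 12
  d = 172: d(172) · σ(172/172) = 6 · 1 = 6
Summing: (d * σ)(172) = 308 + 264 + 132 + 14 + 12 + 6 = 736.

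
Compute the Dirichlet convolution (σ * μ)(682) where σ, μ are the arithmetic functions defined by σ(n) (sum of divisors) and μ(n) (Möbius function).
(σ * μ)(682) = 682

Divisors of 682: [1, 2, 11, 22, 31, 62, 341, 682]. For each d | 682:
  d = 1: σ(1) · μ(682/1) = 1 · -1 = -1
  d = 2: σ(2) · μ(682/2) = 3 · 1 = 3
  d = 11: σ(11) · μ(682/11) = 12 · 1 = 12
  d = 22: σ(22) · μ(682/22) = 36 · -1 = -36
  d = 31: σ(31) · μ(682/31) = 32 · 1 = 32
  d = 62: σ(62) · μ(682/62) = 96 · -1 = -96
  d = 341: σ(341) · μ(682/341) = 384 · -1 = -384
  d = 682: σ(682) · μ(682/682) = 1152 · 1 = 1152
Summing: (σ * μ)(682) = -1 + 3 + 12 + -36 + 32 + -96 + -384 + 1152 = 682.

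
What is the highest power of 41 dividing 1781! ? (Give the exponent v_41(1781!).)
v_41(1781!) = 44

Legendre's formula: v_p(n!) = Σ_{k ≥ 1} ⌊n / p^k⌋. For p = 41, n = 1781, the terms are:
  ⌊1781/41^1⌋ = ⌊1781/41⌋ = 43
  ⌊1781/41^2⌋ = ⌊1781/1681⌋ = 1
(the next term ⌊1781/41^3⌋ = 0, terminating the sum). Summing: v_41(1781!) = 43 + 1 = 44.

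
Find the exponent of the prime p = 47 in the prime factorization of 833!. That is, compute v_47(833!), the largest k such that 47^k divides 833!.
v_47(833!) = 17

Legendre's formula: v_p(n!) = Σ_{k ≥ 1} ⌊n / p^k⌋. For p = 47, n = 833, the terms are:
  ⌊833/47^1⌋ = ⌊833/47⌋ = 17
(the next term ⌊833/47^2⌋ = 0, terminating the sum). Summing: v_47(833!) = 17 = 17.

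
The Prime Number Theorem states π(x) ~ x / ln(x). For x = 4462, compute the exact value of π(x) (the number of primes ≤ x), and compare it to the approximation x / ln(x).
π(4462) = 606;  x/ln(x) ≈ 530.98;  relative error ≈ 12.38%.

Directly count primes up to 4462: π(4462) = 606. The PNT approximation gives 4462/ln(4462) ≈ 4462/8.40335 ≈ 530.98. Relative error (π(x) − x/ln(x)) / π(x) ≈ 12.38%; the approximation is known to undercount slightly (Li(x) is a better estimate).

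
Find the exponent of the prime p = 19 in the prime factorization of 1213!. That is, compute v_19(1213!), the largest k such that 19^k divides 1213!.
v_19(1213!) = 66

Legendre's formula: v_p(n!) = Σ_{k ≥ 1} ⌊n / p^k⌋. For p = 19, n = 1213, the terms are:
  ⌊1213/19^1⌋ = ⌊1213/19⌋ = 63
  ⌊1213/19^2⌋ = ⌊1213/361⌋ = 3
(the next term ⌊1213/19^3⌋ = 0, terminating the sum). Summing: v_19(1213!) = 63 + 3 = 66.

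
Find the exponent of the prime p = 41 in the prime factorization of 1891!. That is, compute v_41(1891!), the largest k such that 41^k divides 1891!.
v_41(1891!) = 47

Legendre's formula: v_p(n!) = Σ_{k ≥ 1} ⌊n / p^k⌋. For p = 41, n = 1891, the terms are:
  ⌊1891/41^1⌋ = ⌊1891/41⌋ = 46
  ⌊1891/41^2⌋ = ⌊1891/1681⌋ = 1
(the next term ⌊1891/41^3⌋ = 0, terminating the sum). Summing: v_41(1891!) = 46 + 1 = 47.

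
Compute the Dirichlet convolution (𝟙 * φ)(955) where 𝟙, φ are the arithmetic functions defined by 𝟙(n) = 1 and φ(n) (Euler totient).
(𝟙 * φ)(955) = 955

Divisors of 955: [1, 5, 191, 955]. For each d | 955:
  d = 1: 𝟙(1) · φ(955/1) = 1 · 760 = 760
  d = 5: 𝟙(5) · φ(955/5) = 1 · 190 = 190
  d = 191: 𝟙(191) · φ(955/191) = 1 · 4 = 4
  d = 955: 𝟙(955) · φ(955/955) = 1 · 1 = 1
Summing: (𝟙 * φ)(955) = 760 + 190 + 4 + 1 = 955.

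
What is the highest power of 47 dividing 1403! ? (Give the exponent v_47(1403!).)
v_47(1403!) = 29

Legendre's formula: v_p(n!) = Σ_{k ≥ 1} ⌊n / p^k⌋. For p = 47, n = 1403, the terms are:
  ⌊1403/47^1⌋ = ⌊1403/47⌋ = 29
(the next term ⌊1403/47^2⌋ = 0, terminating the sum). Summing: v_47(1403!) = 29 = 29.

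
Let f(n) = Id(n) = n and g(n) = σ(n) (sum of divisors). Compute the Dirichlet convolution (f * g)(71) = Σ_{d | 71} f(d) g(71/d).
(Id * σ)(71) = 143

Divisors of 71: [1, 71]. For each d | 71:
  d = 1: Id(1) · σ(71/1) = 1 · 72 = 72
  d = 71: Id(71) · σ(71/71) = 71 · 1 = 71
Summing: (Id * σ)(71) = 72 + 71 = 143.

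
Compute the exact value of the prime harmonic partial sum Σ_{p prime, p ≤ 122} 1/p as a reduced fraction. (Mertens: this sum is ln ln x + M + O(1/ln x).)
Σ 1/p = 58472171373748331322981543916880425472323867753/31610054640417607788145206291543662493274686990

π(122) = 30, so the primes ≤ 122 are [2, 3, 5, 7, 11, 13, 17, 19, 23, 29, 31, 37, 41, 43, 47, 53, 59, 61, 67, 71, 73, 79, 83, 89, 97, 101, 103, 107, 109, 113]. Summing 1/p over these primes: 58472171373748331322981543916880425472323867753/31610054640417607788145206291543662493274686990 ≈ 1.8498. Mertens estimate ln ln(122) + 0.2615 ≈ 1.8310.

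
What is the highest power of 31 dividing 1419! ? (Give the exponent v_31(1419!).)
v_31(1419!) = 46

Legendre's formula: v_p(n!) = Σ_{k ≥ 1} ⌊n / p^k⌋. For p = 31, n = 1419, the terms are:
  ⌊1419/31^1⌋ = ⌊1419/31⌋ = 45
  ⌊1419/31^2⌋ = ⌊1419/961⌋ = 1
(the next term ⌊1419/31^3⌋ = 0, terminating the sum). Summing: v_31(1419!) = 45 + 1 = 46.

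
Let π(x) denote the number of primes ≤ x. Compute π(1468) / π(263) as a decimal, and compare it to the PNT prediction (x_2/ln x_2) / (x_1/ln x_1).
π(1468)/π(263) = 232/56 ≈ 4.1429;  PNT prediction ≈ 4.2655.

π(263) = 56 and π(1468) = 232, so π(1468)/π(263) ≈ 4.1429. The PNT-predicted ratio is (1468/ln(1468)) / (263/ln(263)) ≈ 4.2655. The two agree to within a few percent, as expected.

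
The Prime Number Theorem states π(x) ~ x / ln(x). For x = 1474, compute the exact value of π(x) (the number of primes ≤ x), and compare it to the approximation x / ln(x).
π(1474) = 233;  x/ln(x) ≈ 202.04;  relative error ≈ 13.29%.

Directly count primes up to 1474: π(1474) = 233. The PNT approximation gives 1474/ln(1474) ≈ 1474/7.29574 ≈ 202.04. Relative error (π(x) − x/ln(x)) / π(x) ≈ 13.29%; the approximation is known to undercount slightly (Li(x) is a better estimate).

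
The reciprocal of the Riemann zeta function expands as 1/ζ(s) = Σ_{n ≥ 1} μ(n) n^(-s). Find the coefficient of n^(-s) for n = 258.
μ(258) = -1

Factor n = 258 = 2 · 3 · 43. μ(n) = 0 if any exponent ≥ 2 (not squarefree); otherwise μ(n) = (−1)^{ω(n)} where ω(n) is the number of distinct prime factors. Applying: μ(258) = -1.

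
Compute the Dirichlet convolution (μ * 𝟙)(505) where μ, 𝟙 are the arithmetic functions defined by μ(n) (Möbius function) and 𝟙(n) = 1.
(μ * 𝟙)(505) = 0

Divisors of 505: [1, 5, 101, 505]. For each d | 505:
  d = 1: μ(1) · 𝟙(505/1) = 1 · 1 = 1
  d = 5: μ(5) · 𝟙(505/5) = -1 · 1 = -1
  d = 101: μ(101) · 𝟙(505/101) = -1 · 1 = -1
  d = 505: μ(505) · 𝟙(505/505) = 1 · 1 = 1
Summing: (μ * 𝟙)(505) = 1 + -1 + -1 + 1 = 0.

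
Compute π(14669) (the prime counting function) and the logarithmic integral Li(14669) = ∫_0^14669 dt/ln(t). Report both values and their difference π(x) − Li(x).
π(14669) = 1718;  Li(14669) ≈ 1742.16;  π(x) − Li(x) ≈ -24.16.

Direct count of primes ≤ 14669 gives π(14669) = 1718. Numerical evaluation of the logarithmic integral gives Li(14669) ≈ 1742.16. The difference π(x) − Li(x) ≈ -24.16 is typically negative for small/moderate x (Li(x) overestimates), though Littlewood's theorem shows this sign changes infinitely often.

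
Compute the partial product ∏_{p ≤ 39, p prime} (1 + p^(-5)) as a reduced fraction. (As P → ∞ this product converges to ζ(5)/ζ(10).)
∏ = 233011615725255938572288274478934396372114341888/224936953086109917286174853620680141509079739945

The primes p ≤ 39 are [2, 3, 5, 7, 11, 13, 17, 19, 23, 29, 31, 37]. For each, (1 + 1/p^5) = (p^5 + 1)/p^5. Multiplying these fractions over p ∈ [2, 3, 5, 7, 11, 13, 17, 19, 23, 29, 31, 37] gives 233011615725255938572288274478934396372114341888/224936953086109917286174853620680141509079739945. (In the limit P → ∞ this tends to ζ(5)/ζ(10).)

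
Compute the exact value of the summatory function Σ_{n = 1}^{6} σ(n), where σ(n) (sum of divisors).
Σ_{n ≤ 6} σ(n) = 33

Compute σ(n) for each 1 ≤ n ≤ 6: σ(1) = 1, σ(2) = 3, σ(3) = 4, σ(4) = 7, σ(5) = 6, σ(6) = 12. Summing all 6 values: 33. (Average order: Σ_{n ≤ x} σ(n) ~ (π²/12) x². For x = 6, (π²/12)·6² ≈ 29.61.)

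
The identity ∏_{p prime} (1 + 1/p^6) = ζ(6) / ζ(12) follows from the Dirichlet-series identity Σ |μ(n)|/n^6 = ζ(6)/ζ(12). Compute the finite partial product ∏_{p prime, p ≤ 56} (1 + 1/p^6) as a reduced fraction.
∏ = 360549358903447598496102606972302575686854635195266223026920975630213276302501208168000000/354490140797970318435085924328566932610522860437094896232244152761372626351680260596056897

The primes p ≤ 56 are [2, 3, 5, 7, 11, 13, 17, 19, 23, 29, 31, 37, 41, 43, 47, 53]. For each, (1 + 1/p^6) = (p^6 + 1)/p^6. Multiplying these fractions over p ∈ [2, 3, 5, 7, 11, 13, 17, 19, 23, 29, 31, 37, 41, 43, 47, 53] gives 360549358903447598496102606972302575686854635195266223026920975630213276302501208168000000/354490140797970318435085924328566932610522860437094896232244152761372626351680260596056897. (In the limit P → ∞ this tends to ζ(6)/ζ(12).)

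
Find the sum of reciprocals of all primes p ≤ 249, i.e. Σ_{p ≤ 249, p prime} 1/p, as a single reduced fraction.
Σ 1/p = 506873196134241441348690763593294873492730445394823722837469097176314709804649267964680634478659521/256041159035492609053110100510385311995538591998443060216114576417920917800321526504084465112487730

π(249) = 53, so the primes ≤ 249 are [2, 3, 5, 7, 11, 13, 17, 19, 23, 29, 31, 37, 41, 43, 47, 53, 59, 61, 67, 71, 73, 79, 83, 89, 97, 101, 103, 107, 109, 113, 127, 131, 137, 139, 149, 151, 157, 163, 167, 173, 179, 181, 191, 193, 197, 199, 211, 223, 227, 229, 233, 239, 241]. Summing 1/p over these primes: 506873196134241441348690763593294873492730445394823722837469097176314709804649267964680634478659521/256041159035492609053110100510385311995538591998443060216114576417920917800321526504084465112487730 ≈ 1.9797. Mertens estimate ln ln(249) + 0.2615 ≈ 1.9694.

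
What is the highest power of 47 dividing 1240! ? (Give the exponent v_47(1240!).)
v_47(1240!) = 26

Legendre's formula: v_p(n!) = Σ_{k ≥ 1} ⌊n / p^k⌋. For p = 47, n = 1240, the terms are:
  ⌊1240/47^1⌋ = ⌊1240/47⌋ = 26
(the next term ⌊1240/47^2⌋ = 0, terminating the sum). Summing: v_47(1240!) = 26 = 26.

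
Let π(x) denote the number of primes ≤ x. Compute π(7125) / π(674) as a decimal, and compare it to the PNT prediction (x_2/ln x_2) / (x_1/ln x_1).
π(7125)/π(674) = 912/122 ≈ 7.4754;  PNT prediction ≈ 7.7612.

π(674) = 122 and π(7125) = 912, so π(7125)/π(674) ≈ 7.4754. The PNT-predicted ratio is (7125/ln(7125)) / (674/ln(674)) ≈ 7.7612. The two agree to within a few percent, as expected.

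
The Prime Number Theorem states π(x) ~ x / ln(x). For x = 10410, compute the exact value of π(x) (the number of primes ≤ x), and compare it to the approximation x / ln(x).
π(10410) = 1274;  x/ln(x) ≈ 1125.34;  relative error ≈ 11.67%.

Directly count primes up to 10410: π(10410) = 1274. The PNT approximation gives 10410/ln(10410) ≈ 10410/9.25052 ≈ 1125.34. Relative error (π(x) − x/ln(x)) / π(x) ≈ 11.67%; the approximation is known to undercount slightly (Li(x) is a better estimate).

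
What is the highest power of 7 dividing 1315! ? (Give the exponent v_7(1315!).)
v_7(1315!) = 216

Legendre's formula: v_p(n!) = Σ_{k ≥ 1} ⌊n / p^k⌋. For p = 7, n = 1315, the terms are:
  ⌊1315/7^1⌋ = ⌊1315/7⌋ = 187
  ⌊1315/7^2⌋ = ⌊1315/49⌋ = 26
  ⌊1315/7^3⌋ = ⌊1315/343⌋ = 3
(the next term ⌊1315/7^4⌋ = 0, terminating the sum). Summing: v_7(1315!) = 187 + 26 + 3 = 216.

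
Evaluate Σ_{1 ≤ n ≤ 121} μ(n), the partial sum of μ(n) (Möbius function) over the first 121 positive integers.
Σ_{n ≤ 121} μ(n) = -3

Compute μ(n) for each 1 ≤ n ≤ 121: μ(1) = 1, μ(2) = -1, μ(3) = -1, μ(4) = 0, μ(5) = -1, μ(6) = 1, μ(7) = -1, μ(8) = 0, μ(9) = 0, μ(10) = 1, μ(11) = -1, μ(12) = 0, μ(13) = -1, μ(14) = 1, μ(15) = 1, μ(16) = 0, μ(17) = -1, μ(18) = 0, μ(19) = -1, μ(20) = 0, μ(21) = 1, μ(22) = 1, μ(23) = -1, μ(24) = 0, μ(25) = 0, μ(26) = 1, μ(27) = 0, μ(28) = 0, μ(29) = -1, μ(30) = -1, μ(31) = -1, μ(32) = 0, μ(33) = 1, μ(34) = 1, μ(35) = 1, μ(36) = 0, μ(37) = -1, μ(38) = 1, μ(39) = 1, μ(40) = 0, μ(41) = -1, μ(42) = -1, μ(43) = -1, μ(44) = 0, μ(45) = 0, μ(46) = 1, μ(47) = -1, μ(48) = 0, μ(49) = 0, μ(50) = 0, μ(51) = 1, μ(52) = 0, μ(53) = -1, μ(54) = 0, μ(55) = 1, μ(56) = 0, μ(57) = 1, μ(58) = 1, μ(59) = -1, μ(60) = 0, μ(61) = -1, μ(62) = 1, μ(63) = 0, μ(64) = 0, μ(65) = 1, μ(66) = -1, μ(67) = -1, μ(68) = 0, μ(69) = 1, μ(70) = -1, μ(71) = -1, μ(72) = 0, μ(73) = -1, μ(74) = 1, μ(75) = 0, μ(76) = 0, μ(77) = 1, μ(78) = -1, μ(79) = -1, μ(80) = 0, μ(81) = 0, μ(82) = 1, μ(83) = -1, μ(84) = 0, μ(85) = 1, μ(86) = 1, μ(87) = 1, μ(88) = 0, μ(89) = -1, μ(90) = 0, μ(91) = 1, μ(92) = 0, μ(93) = 1, μ(94) = 1, μ(95) = 1, μ(96) = 0, μ(97) = -1, μ(98) = 0, μ(99) = 0, μ(100) = 0, μ(101) = -1, μ(102) = -1, μ(103) = -1, μ(104) = 0, μ(105) = -1, μ(106) = 1, μ(107) = -1, μ(108) = 0, μ(109) = -1, μ(110) = -1, μ(111) = 1, μ(112) = 0, μ(113) = -1, μ(114) = -1, μ(115) = 1, μ(116) = 0, μ(117) = 0, μ(118) = 1, μ(119) = 1, μ(120) = 0, μ(121) = 0. Summing all 121 values: -3. (Mertens function M(x) = Σ_{n ≤ x} μ(n); on average M(x) should be small (PNT ⟺ M(x) = o(x)).)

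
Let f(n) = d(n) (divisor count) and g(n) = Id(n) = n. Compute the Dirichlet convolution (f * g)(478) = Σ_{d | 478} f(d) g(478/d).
(d * Id)(478) = 964

Divisors of 478: [1, 2, 239, 478]. For each d | 478:
  d = 1: d(1) · Id(478/1) = 1 · 478 = 478
  d = 2: d(2) · Id(478/2) = 2 · 239 = 478
  d = 239: d(239) · Id(478/239) = 2 · 2 = 4
  d = 478: d(478) · Id(478/478) = 4 · 1 = 4
Summing: (d * Id)(478) = 478 + 478 + 4 + 4 = 964.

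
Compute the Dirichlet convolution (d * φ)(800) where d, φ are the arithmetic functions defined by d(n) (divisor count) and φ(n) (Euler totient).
(d * φ)(800) = 1953

Divisors of 800: [1, 2, 4, 5, 8, 10, 16, 20, 25, 32, 40, 50, 80, 100, 160, 200, 400, 800]. For each d | 800:
  d = 1: d(1) · φ(800/1) = 1 · 320 = 320
  d = 2: d(2) · φ(800/2) = 2 · 160 = 320
  d = 4: d(4) · φ(800/4) = 3 · 80 = 240
  d = 5: d(5) · φ(800/5) = 2 · 64 = 128
  d = 8: d(8) · φ(800/8) = 4 · 40 = 160
  d = 10: d(10) · φ(800/10) = 4 · 32 = 128
  d = 16: d(16) · φ(800/16) = 5 · 20 = 100
  d = 20: d(20) · φ(800/20) = 6 · 16 = 96
  d = 25: d(25) · φ(800/25) = 3 · 16 = 48
  d = 32: d(32) · φ(800/32) = 6 · 20 = 120
  d = 40: d(40) · φ(800/40) = 8 · 8 = 64
  d = 50: d(50) · φ(800/50) = 6 · 8 = 48
  d = 80: d(80) · φ(800/80) = 10 · 4 = 40
  d = 100: d(100) · φ(800/100) = 9 · 4 = 36
  d = 160: d(160) · φ(800/160) = 12 · 4 = 48
  d = 200: d(200) · φ(800/200) = 12 · 2 = 24
  d = 400: d(400) · φ(800/400) = 15 · 1 = 15
  d = 800: d(800) · φ(800/800) = 18 · 1 = 18
Summing: (d * φ)(800) = 320 + 320 + 240 + 128 + 160 + 128 + 100 + 96 + 48 + 120 + 64 + 48 + 40 + 36 + 48 + 24 + 15 + 18 = 1953.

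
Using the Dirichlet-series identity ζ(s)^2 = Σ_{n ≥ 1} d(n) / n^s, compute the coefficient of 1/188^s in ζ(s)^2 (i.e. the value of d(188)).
d(188) = 6

ζ(s)^2 = (Σ 1/m^s)(Σ 1/k^s). The coefficient of 1/n^s in the product is the number of ordered pairs (m, k) with mk = n, which equals d(n). For n = 188, divisors are [1, 2, 4, 47, 94, 188], so d(188) = 6.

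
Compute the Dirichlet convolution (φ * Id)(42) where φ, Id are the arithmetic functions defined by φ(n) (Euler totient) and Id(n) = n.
(φ * Id)(42) = 195

Divisors of 42: [1, 2, 3, 6, 7, 14, 21, 42]. For each d | 42:
  d = 1: φ(1) · Id(42/1) = 1 · 42 = 42
  d = 2: φ(2) · Id(42/2) = 1 · 21 = 21
  d = 3: φ(3) · Id(42/3) = 2 · 14 = 28
  d = 6: φ(6) · Id(42/6) = 2 · 7 = 14
  d = 7: φ(7) · Id(42/7) = 6 · 6 = 36
  d = 14: φ(14) · Id(42/14) = 6 · 3 = 18
  d = 21: φ(21) · Id(42/21) = 12 · 2 = 24
  d = 42: φ(42) · Id(42/42) = 12 · 1 = 12
Summing: (φ * Id)(42) = 42 + 21 + 28 + 14 + 36 + 18 + 24 + 12 = 195.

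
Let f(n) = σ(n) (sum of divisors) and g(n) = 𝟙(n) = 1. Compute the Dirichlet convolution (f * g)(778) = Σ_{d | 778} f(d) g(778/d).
(σ * 𝟙)(778) = 1564

Divisors of 778: [1, 2, 389, 778]. For each d | 778:
  d = 1: σ(1) · 𝟙(778/1) = 1 · 1 = 1
  d = 2: σ(2) · 𝟙(778/2) = 3 · 1 = 3
  d = 389: σ(389) · 𝟙(778/389) = 390 · 1 = 390
  d = 778: σ(778) · 𝟙(778/778) = 1170 · 1 = 1170
Summing: (σ * 𝟙)(778) = 1 + 3 + 390 + 1170 = 1564.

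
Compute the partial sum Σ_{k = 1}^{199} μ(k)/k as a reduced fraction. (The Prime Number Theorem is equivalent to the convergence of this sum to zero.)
Σ μ(k)/k = -2525956533029285906333379660693655000208391328320024740655748842764916179604407/82104442544036437402623148487682251333557860946353167843084552367036963538575798

Values of μ(k) for 1 ≤ k ≤ 199: μ(1) = 1, μ(2) = -1, μ(3) = -1, μ(5) = -1, μ(6) = 1, μ(7) = -1, μ(10) = 1, μ(11) = -1, μ(13) = -1, μ(14) = 1, μ(15) = 1, μ(17) = -1, μ(19) = -1, μ(21) = 1, μ(22) = 1, μ(23) = -1, μ(26) = 1, μ(29) = -1, μ(30) = -1, μ(31) = -1, μ(33) = 1, μ(34) = 1, μ(35) = 1, μ(37) = -1, μ(38) = 1, μ(39) = 1, μ(41) = -1, μ(42) = -1, μ(43) = -1, μ(46) = 1, μ(47) = -1, μ(51) = 1, μ(53) = -1, μ(55) = 1, μ(57) = 1, μ(58) = 1, μ(59) = -1, μ(61) = -1, μ(62) = 1, μ(65) = 1, μ(66) = -1, μ(67) = -1, μ(69) = 1, μ(70) = -1, μ(71) = -1, μ(73) = -1, μ(74) = 1, μ(77) = 1, μ(78) = -1, μ(79) = -1, μ(82) = 1, μ(83) = -1, μ(85) = 1, μ(86) = 1, μ(87) = 1, μ(89) = -1, μ(91) = 1, μ(93) = 1, μ(94) = 1, μ(95) = 1, μ(97) = -1, μ(101) = -1, μ(102) = -1, μ(103) = -1, μ(105) = -1, μ(106) = 1, μ(107) = -1, μ(109) = -1, μ(110) = -1, μ(111) = 1, μ(113) = -1, μ(114) = -1, μ(115) = 1, μ(118) = 1, μ(119) = 1, μ(122) = 1, μ(123) = 1, μ(127) = -1, μ(129) = 1, μ(130) = -1, μ(131) = -1, μ(133) = 1, μ(134) = 1, μ(137) = -1, μ(138) = -1, μ(139) = -1, μ(141) = 1, μ(142) = 1, μ(143) = 1, μ(145) = 1, μ(146) = 1, μ(149) = -1, μ(151) = -1, μ(154) = -1, μ(155) = 1, μ(157) = -1, μ(158) = 1, μ(159) = 1, μ(161) = 1, μ(163) = -1, μ(165) = -1, μ(166) = 1, μ(167) = -1, μ(170) = -1, μ(173) = -1, μ(174) = -1, μ(177) = 1, μ(178) = 1, μ(179) = -1, μ(181) = -1, μ(182) = -1, μ(183) = 1, μ(185) = 1, μ(186) = -1, μ(187) = 1, μ(190) = -1, μ(191) = -1, μ(193) = -1, μ(194) = 1, μ(195) = -1, μ(197) = -1, μ(199) = -1, with μ = 0 on non-squarefree integers. Summing μ(k)/k for k where μ(k) ≠ 0 gives -2525956533029285906333379660693655000208391328320024740655748842764916179604407/82104442544036437402623148487682251333557860946353167843084552367036963538575798 ≈ -0.0308. (PNT ⟺ this sum → 0 as n → ∞.)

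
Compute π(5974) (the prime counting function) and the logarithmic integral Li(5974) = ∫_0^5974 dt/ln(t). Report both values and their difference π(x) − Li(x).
π(5974) = 781;  Li(5974) ≈ 797.42;  π(x) − Li(x) ≈ -16.42.

Direct count of primes ≤ 5974 gives π(5974) = 781. Numerical evaluation of the logarithmic integral gives Li(5974) ≈ 797.42. The difference π(x) − Li(x) ≈ -16.42 is typically negative for small/moderate x (Li(x) overestimates), though Littlewood's theorem shows this sign changes infinitely often.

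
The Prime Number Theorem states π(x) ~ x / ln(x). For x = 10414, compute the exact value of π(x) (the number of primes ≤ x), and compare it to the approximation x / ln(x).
π(10414) = 1274;  x/ln(x) ≈ 1125.73;  relative error ≈ 11.64%.

Directly count primes up to 10414: π(10414) = 1274. The PNT approximation gives 10414/ln(10414) ≈ 10414/9.25091 ≈ 1125.73. Relative error (π(x) − x/ln(x)) / π(x) ≈ 11.64%; the approximation is known to undercount slightly (Li(x) is a better estimate).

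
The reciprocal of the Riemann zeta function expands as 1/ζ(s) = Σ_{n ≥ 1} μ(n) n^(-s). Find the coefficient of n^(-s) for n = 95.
μ(95) = 1

Factor n = 95 = 5 · 19. μ(n) = 0 if any exponent ≥ 2 (not squarefree); otherwise μ(n) = (−1)^{ω(n)} where ω(n) is the number of distinct prime factors. Applying: μ(95) = 1.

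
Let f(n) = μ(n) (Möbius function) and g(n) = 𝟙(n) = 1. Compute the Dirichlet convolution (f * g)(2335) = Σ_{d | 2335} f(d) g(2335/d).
(μ * 𝟙)(2335) = 0

Divisors of 2335: [1, 5, 467, 2335]. For each d | 2335:
  d = 1: μ(1) · 𝟙(2335/1) = 1 · 1 = 1
  d = 5: μ(5) · 𝟙(2335/5) = -1 · 1 = -1
  d = 467: μ(467) · 𝟙(2335/467) = -1 · 1 = -1
  d = 2335: μ(2335) · 𝟙(2335/2335) = 1 · 1 = 1
Summing: (μ * 𝟙)(2335) = 1 + -1 + -1 + 1 = 0.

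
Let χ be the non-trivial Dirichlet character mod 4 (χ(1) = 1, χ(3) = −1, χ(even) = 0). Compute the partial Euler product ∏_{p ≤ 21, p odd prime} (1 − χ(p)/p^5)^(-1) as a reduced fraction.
∏ = 8959395755957897476417566375/8993950909687588250159808512

The odd primes p ≤ 21 are [3, 5, 7, 11, 13, 17, 19]. For each, χ(p) = 1 if p ≡ 1 mod 4, χ(p) = −1 if p ≡ 3 mod 4. Taking (1 − χ(p)/p^5)^(-1) = p^5/(p^5 − χ(p)): (1 − (-1)/3^5)^(-1) · (1 − (1)/5^5)^(-1) · (1 − (-1)/7^5)^(-1) · (1 − (-1)/11^5)^(-1) · (1 − (1)/13^5)^(-1) · (1 − (1)/17^5)^(-1) · (1 − (-1)/19^5)^(-1) = 8959395755957897476417566375/8993950909687588250159808512.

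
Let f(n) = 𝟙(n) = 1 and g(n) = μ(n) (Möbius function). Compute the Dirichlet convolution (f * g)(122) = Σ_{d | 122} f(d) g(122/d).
(𝟙 * μ)(122) = 0

Divisors of 122: [1, 2, 61, 122]. For each d | 122:
  d = 1: 𝟙(1) · μ(122/1) = 1 · 1 = 1
  d = 2: 𝟙(2) · μ(122/2) = 1 · -1 = -1
  d = 61: 𝟙(61) · μ(122/61) = 1 · -1 = -1
  d = 122: 𝟙(122) · μ(122/122) = 1 · 1 = 1
Summing: (𝟙 * μ)(122) = 1 + -1 + -1 + 1 = 0.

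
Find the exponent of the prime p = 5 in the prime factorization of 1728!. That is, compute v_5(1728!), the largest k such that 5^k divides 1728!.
v_5(1728!) = 429

Legendre's formula: v_p(n!) = Σ_{k ≥ 1} ⌊n / p^k⌋. For p = 5, n = 1728, the terms are:
  ⌊1728/5^1⌋ = ⌊1728/5⌋ = 345
  ⌊1728/5^2⌋ = ⌊1728/25⌋ = 69
  ⌊1728/5^3⌋ = ⌊1728/125⌋ = 13
  ⌊1728/5^4⌋ = ⌊1728/625⌋ = 2
(the next term ⌊1728/5^5⌋ = 0, terminating the sum). Summing: v_5(1728!) = 345 + 69 + 13 + 2 = 429.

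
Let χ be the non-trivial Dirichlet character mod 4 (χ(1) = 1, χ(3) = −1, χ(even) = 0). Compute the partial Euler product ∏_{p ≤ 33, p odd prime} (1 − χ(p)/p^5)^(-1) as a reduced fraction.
∏ = 52015810615424538455317584769582112629834289625/52216435813704314792391924764477903837266444288

The odd primes p ≤ 33 are [3, 5, 7, 11, 13, 17, 19, 23, 29, 31]. For each, χ(p) = 1 if p ≡ 1 mod 4, χ(p) = −1 if p ≡ 3 mod 4. Taking (1 − χ(p)/p^5)^(-1) = p^5/(p^5 − χ(p)): (1 − (-1)/3^5)^(-1) · (1 − (1)/5^5)^(-1) · (1 − (-1)/7^5)^(-1) · (1 − (-1)/11^5)^(-1) · (1 − (1)/13^5)^(-1) · (1 − (1)/17^5)^(-1) · (1 − (-1)/19^5)^(-1) · (1 − (-1)/23^5)^(-1) · (1 − (1)/29^5)^(-1) · (1 − (-1)/31^5)^(-1) = 52015810615424538455317584769582112629834289625/52216435813704314792391924764477903837266444288.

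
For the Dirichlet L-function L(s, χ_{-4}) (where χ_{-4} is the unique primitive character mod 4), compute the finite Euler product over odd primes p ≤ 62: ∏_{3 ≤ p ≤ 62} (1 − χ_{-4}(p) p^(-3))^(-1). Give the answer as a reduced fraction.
∏ = 126115667482028600084463789626710364805572778792731/130156894276470431285217911893722225289762827141120

The odd primes p ≤ 62 are [3, 5, 7, 11, 13, 17, 19, 23, 29, 31, 37, 41, 43, 47, 53, 59, 61]. For each, χ(p) = 1 if p ≡ 1 mod 4, χ(p) = −1 if p ≡ 3 mod 4. Taking (1 − χ(p)/p^3)^(-1) = p^3/(p^3 − χ(p)): (1 − (-1)/3^3)^(-1) · (1 − (1)/5^3)^(-1) · (1 − (-1)/7^3)^(-1) · (1 − (-1)/11^3)^(-1) · (1 − (1)/13^3)^(-1) · (1 − (1)/17^3)^(-1) · (1 − (-1)/19^3)^(-1) · (1 − (-1)/23^3)^(-1) · (1 − (1)/29^3)^(-1) · (1 − (-1)/31^3)^(-1) · (1 − (1)/37^3)^(-1) · (1 − (1)/41^3)^(-1) · (1 − (-1)/43^3)^(-1) · (1 − (-1)/47^3)^(-1) · (1 − (1)/53^3)^(-1) · (1 − (-1)/59^3)^(-1) · (1 − (1)/61^3)^(-1) = 126115667482028600084463789626710364805572778792731/130156894276470431285217911893722225289762827141120.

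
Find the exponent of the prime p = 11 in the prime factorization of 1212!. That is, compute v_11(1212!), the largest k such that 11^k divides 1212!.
v_11(1212!) = 120

Legendre's formula: v_p(n!) = Σ_{k ≥ 1} ⌊n / p^k⌋. For p = 11, n = 1212, the terms are:
  ⌊1212/11^1⌋ = ⌊1212/11⌋ = 110
  ⌊1212/11^2⌋ = ⌊1212/121⌋ = 10
(the next term ⌊1212/11^3⌋ = 0, terminating the sum). Summing: v_11(1212!) = 110 + 10 = 120.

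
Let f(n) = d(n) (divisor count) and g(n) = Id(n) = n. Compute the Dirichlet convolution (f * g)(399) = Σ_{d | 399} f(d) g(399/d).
(d * Id)(399) = 945

Divisors of 399: [1, 3, 7, 19, 21, 57, 133, 399]. For each d | 399:
  d = 1: d(1) · Id(399/1) = 1 · 399 = 399
  d = 3: d(3) · Id(399/3) = 2 · 133 = 266
  d = 7: d(7) · Id(399/7) = 2 · 57 = 114
  d = 19: d(19) · Id(399/19) = 2 · 21 = 42
  d = 21: d(21) · Id(399/21) = 4 · 19 = 76
  d = 57: d(57) · Id(399/57) = 4 · 7 = 28
  d = 133: d(133) · Id(399/133) = 4 · 3 = 12
  d = 399: d(399) · Id(399/399) = 8 · 1 = 8
Summing: (d * Id)(399) = 399 + 266 + 114 + 42 + 76 + 28 + 12 + 8 = 945.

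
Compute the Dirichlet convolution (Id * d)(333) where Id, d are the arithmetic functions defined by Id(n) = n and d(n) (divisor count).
(Id * d)(333) = 702

Divisors of 333: [1, 3, 9, 37, 111, 333]. For each d | 333:
  d = 1: Id(1) · d(333/1) = 1 · 6 = 6
  d = 3: Id(3) · d(333/3) = 3 · 4 = 12
  d = 9: Id(9) · d(333/9) = 9 · 2 = 18
  d = 37: Id(37) · d(333/37) = 37 · 3 = 111
  d = 111: Id(111) · d(333/111) = 111 · 2 = 222
  d = 333: Id(333) · d(333/333) = 333 · 1 = 333
Summing: (Id * d)(333) = 6 + 12 + 18 + 111 + 222 + 333 = 702.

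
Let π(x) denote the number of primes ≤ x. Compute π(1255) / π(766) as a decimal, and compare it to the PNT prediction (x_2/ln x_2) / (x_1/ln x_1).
π(1255)/π(766) = 204/135 ≈ 1.5111;  PNT prediction ≈ 1.5250.

π(766) = 135 and π(1255) = 204, so π(1255)/π(766) ≈ 1.5111. The PNT-predicted ratio is (1255/ln(1255)) / (766/ln(766)) ≈ 1.5250. The two agree to within a few percent, as expected.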